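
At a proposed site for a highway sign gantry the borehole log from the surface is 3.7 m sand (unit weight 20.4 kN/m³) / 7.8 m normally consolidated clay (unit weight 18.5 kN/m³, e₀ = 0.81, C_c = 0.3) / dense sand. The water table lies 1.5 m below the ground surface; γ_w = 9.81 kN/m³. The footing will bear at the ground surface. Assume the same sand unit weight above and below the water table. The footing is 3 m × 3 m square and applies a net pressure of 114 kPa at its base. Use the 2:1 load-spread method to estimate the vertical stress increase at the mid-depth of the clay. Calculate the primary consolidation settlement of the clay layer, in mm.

Mid-depth of clay below the ground surface: z = 3.7 + 7.8/2 = 7.6 m.
Total vertical stress at mid-clay: σ_v = 20.4×3.7 + 18.5×3.9 = 147.63 kPa.
Pore pressure: u = 9.81×(7.6 − 1.5) = 59.841 kPa.
Initial effective stress: σ'_0 = σ_v − u = 147.63 − 59.841 = 87.789 kPa.
Stress increase at mid-clay by the 2:1 spreading method:
Δσ = qBL/((B+z)(L+z)) = 114×3×3/((3+7.6)(3+7.6)) = 9.1314 kPa
Final effective stress: σ'_f = σ'_0 + Δσ = 87.789 + 9.1314 = 96.92 kPa.
Normally consolidated clay, so the full stress increment lies on the virgin compression line:
S_c = C_c·H/(1+e₀)·log₁₀(σ'_f/σ'_0) = 0.3×7.8/(1+0.81)×log₁₀(96.92/87.789)
    = 1.2928 × 0.042973 = 0.05556 m

S_c ≈ 55.6 mm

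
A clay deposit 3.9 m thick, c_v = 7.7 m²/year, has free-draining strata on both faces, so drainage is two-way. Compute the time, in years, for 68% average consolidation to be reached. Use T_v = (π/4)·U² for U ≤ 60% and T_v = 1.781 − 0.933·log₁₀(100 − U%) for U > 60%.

Drainage path length: H_d = H/2 = 1.95 m (double drainage).
U > 60%: T_v = 1.781 − 0.933·log₁₀(100 − 68) = 0.3767.
t = T_v·H_d²/c_v = 0.3767×1.95²/7.7 = 0.186 years.

t ≈ 0.186 years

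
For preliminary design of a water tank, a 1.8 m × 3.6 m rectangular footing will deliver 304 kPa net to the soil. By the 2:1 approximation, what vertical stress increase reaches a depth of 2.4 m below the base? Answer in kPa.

Δσ_z ≈ 78.2 kPa

By the 2:1 method the load spreads at 1 horizontal : 2 vertical, so at depth z the loaded area has grown by z in each plan dimension:
Δσ = qBL/((B+z)(L+z)) = 304×1.8×3.6/((1.8+2.4)(3.6+2.4)) = 78.171 kPa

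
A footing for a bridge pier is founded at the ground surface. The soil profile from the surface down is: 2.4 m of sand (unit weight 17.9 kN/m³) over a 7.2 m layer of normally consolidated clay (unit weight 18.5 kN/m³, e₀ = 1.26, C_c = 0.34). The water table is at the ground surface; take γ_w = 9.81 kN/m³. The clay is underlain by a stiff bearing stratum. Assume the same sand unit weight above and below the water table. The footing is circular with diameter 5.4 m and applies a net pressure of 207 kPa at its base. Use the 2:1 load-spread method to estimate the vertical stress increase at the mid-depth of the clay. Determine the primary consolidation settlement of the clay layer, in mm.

Mid-depth of clay below the ground surface: z = 2.4 + 7.2/2 = 6 m.
Total vertical stress at mid-clay: σ_v = 17.9×2.4 + 18.5×3.6 = 109.56 kPa.
Pore pressure: u = 9.81×(6 − 0) = 58.86 kPa.
Initial effective stress: σ'_0 = σ_v − u = 109.56 − 58.86 = 50.7 kPa.
Stress increase at mid-clay by the 2:1 spreading method:
Δσ ≈ qD²/(D+z)² = 207×5.4²/(5.4+6)² = 46.446 kPa
Final effective stress: σ'_f = σ'_0 + Δσ = 50.7 + 46.446 = 97.146 kPa.
Normally consolidated clay, so the full stress increment lies on the virgin compression line:
S_c = C_c·H/(1+e₀)·log₁₀(σ'_f/σ'_0) = 0.34×7.2/(1+1.26)×log₁₀(97.146/50.7)
    = 1.0832 × 0.28242 = 0.3059 m

S_c ≈ 306 mm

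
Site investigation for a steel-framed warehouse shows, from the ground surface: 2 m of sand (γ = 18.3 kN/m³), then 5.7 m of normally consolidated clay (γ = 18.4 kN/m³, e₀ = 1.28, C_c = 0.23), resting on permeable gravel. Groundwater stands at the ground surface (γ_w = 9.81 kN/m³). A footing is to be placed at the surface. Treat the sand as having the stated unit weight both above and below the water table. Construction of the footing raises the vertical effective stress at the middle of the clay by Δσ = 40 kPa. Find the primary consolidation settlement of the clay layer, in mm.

S_c ≈ 169 mm

Mid-depth of clay below the ground surface: z = 2 + 5.7/2 = 4.85 m.
Total vertical stress at mid-clay: σ_v = 18.3×2 + 18.4×2.85 = 89.04 kPa.
Pore pressure: u = 9.81×(4.85 − 0) = 47.578 kPa.
Initial effective stress: σ'_0 = σ_v − u = 89.04 − 47.578 = 41.462 kPa.
Final effective stress: σ'_f = σ'_0 + Δσ = 41.462 + 40 = 81.462 kPa.
Normally consolidated clay, so the full stress increment lies on the virgin compression line:
S_c = C_c·H/(1+e₀)·log₁₀(σ'_f/σ'_0) = 0.23×5.7/(1+1.28)×log₁₀(81.462/41.462)
    = 0.575 × 0.2933 = 0.1686 m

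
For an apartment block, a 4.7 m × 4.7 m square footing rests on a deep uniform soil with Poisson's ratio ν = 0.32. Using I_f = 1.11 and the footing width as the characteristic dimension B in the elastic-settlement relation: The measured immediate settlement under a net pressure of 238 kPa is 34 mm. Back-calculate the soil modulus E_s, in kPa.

E_s ≈ 32800 kPa

S_e = q·B·(1−ν²)/E_s · I_f  ⇒  E_s = q·B·(1−ν²)·I_f / S_e.
E_s = 238 × 4.7 × 0.8976 × 1.11 / 0.034 = 32780 kPa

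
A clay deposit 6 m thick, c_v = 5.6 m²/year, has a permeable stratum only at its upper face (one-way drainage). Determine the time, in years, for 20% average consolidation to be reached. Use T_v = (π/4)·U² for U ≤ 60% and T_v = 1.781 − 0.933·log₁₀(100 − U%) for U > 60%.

t ≈ 0.202 years

Drainage path length: H_d = H = 6 m (single drainage).
U ≤ 60%: T_v = (π/4)·U² = (π/4)×0.2² = 0.031416.
t = T_v·H_d²/c_v = 0.031416×6²/5.6 = 0.202 years.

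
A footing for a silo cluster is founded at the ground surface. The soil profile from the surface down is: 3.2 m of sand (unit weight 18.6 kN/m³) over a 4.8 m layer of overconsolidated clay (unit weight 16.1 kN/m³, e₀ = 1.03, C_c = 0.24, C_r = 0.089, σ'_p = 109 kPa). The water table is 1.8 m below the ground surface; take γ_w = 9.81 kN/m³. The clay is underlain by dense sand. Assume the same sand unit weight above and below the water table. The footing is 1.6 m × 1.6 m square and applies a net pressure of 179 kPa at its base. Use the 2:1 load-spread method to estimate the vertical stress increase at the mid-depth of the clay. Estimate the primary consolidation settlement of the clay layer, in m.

Mid-depth of clay below the ground surface: z = 3.2 + 4.8/2 = 5.6 m.
Total vertical stress at mid-clay: σ_v = 18.6×3.2 + 16.1×2.4 = 98.16 kPa.
Pore pressure: u = 9.81×(5.6 − 1.8) = 37.278 kPa.
Initial effective stress: σ'_0 = σ_v − u = 98.16 − 37.278 = 60.882 kPa.
Stress increase at mid-clay by the 2:1 spreading method:
Δσ = qBL/((B+z)(L+z)) = 179×1.6×1.6/((1.6+5.6)(1.6+5.6)) = 8.8395 kPa
Final effective stress: σ'_f = 60.882 + 8.8395 = 69.721 kPa.
σ'_f = 69.721 ≤ σ'_p = 109 kPa, so the clay remains overconsolidated and only the recompression index applies:
S_c = C_r·H/(1+e₀)·log₁₀(σ'_f/σ'_0) = 0.089×4.8/2.03×log₁₀(69.721/60.882)
    = 0.21044 × 0.058875 = 0.01239 m

S_c ≈ 0.0124 m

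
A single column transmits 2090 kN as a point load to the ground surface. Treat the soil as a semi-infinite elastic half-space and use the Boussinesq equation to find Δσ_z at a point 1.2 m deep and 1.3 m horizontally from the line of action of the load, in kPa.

Δσ_z ≈ 99.5 kPa

Boussinesq vertical stress below a point load on an elastic half-space:
Δσ_z = 3P/(2πz²) · [1 + (r/z)²]^(−5/2)
r/z = 1.3/1.2 = 1.0833; [1+(r/z)²]^(−5/2) = 0.14356.
Δσ_z = 3×2090/(2π×1.2²) × 0.14356 = 692.99 × 0.14356 = 99.49 kPa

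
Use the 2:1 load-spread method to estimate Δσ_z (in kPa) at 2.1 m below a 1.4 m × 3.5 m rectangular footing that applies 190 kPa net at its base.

Δσ_z ≈ 47.5 kPa

By the 2:1 method the load spreads at 1 horizontal : 2 vertical, so at depth z the loaded area has grown by z in each plan dimension:
Δσ = qBL/((B+z)(L+z)) = 190×1.4×3.5/((1.4+2.1)(3.5+2.1)) = 47.5 kPa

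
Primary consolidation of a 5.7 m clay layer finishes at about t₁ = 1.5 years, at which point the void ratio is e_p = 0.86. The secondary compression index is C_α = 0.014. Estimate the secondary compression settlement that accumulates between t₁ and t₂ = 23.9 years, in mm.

Secondary compression: S_s = C_α·H/(1+e_p)·log₁₀(t₂/t₁)
S_s = 0.014×5.7/(1+0.86)×log₁₀(23.9/1.5)
    = 0.0429 × 1.202 = 0.05158 m

S_s ≈ 51.6 mm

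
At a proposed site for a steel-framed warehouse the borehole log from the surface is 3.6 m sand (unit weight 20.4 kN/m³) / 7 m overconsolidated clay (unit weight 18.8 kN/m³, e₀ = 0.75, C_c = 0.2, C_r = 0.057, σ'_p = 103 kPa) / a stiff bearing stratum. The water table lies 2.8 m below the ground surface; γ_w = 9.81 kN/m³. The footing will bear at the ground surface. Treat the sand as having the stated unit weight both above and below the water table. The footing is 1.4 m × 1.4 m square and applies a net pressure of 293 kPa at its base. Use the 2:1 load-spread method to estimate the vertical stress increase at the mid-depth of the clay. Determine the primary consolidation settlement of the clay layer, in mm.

Mid-depth of clay below the ground surface: z = 3.6 + 7/2 = 7.1 m.
Total vertical stress at mid-clay: σ_v = 20.4×3.6 + 18.8×3.5 = 139.24 kPa.
Pore pressure: u = 9.81×(7.1 − 2.8) = 42.183 kPa.
Initial effective stress: σ'_0 = σ_v − u = 139.24 − 42.183 = 97.057 kPa.
Stress increase at mid-clay by the 2:1 spreading method:
Δσ = qBL/((B+z)(L+z)) = 293×1.4×1.4/((1.4+7.1)(1.4+7.1)) = 7.9485 kPa
Final effective stress: σ'_f = 97.057 + 7.9485 = 105.01 kPa.
σ'_f = 105.01 > σ'_p = 103 kPa, so the stress path crosses the preconsolidation pressure — recompression up to σ'_p, then virgin compression beyond:
S_c = H/(1+e₀)·[C_r·log₁₀(σ'_p/σ'_0) + C_c·log₁₀(σ'_f/σ'_p)]
    = 7/1.75 × [0.057×log₁₀(103/97.057) + 0.2×log₁₀(105.01/103)]
    = 4 × [0.0014712 + 0.0016787] = 0.0126 m

S_c ≈ 12.6 mm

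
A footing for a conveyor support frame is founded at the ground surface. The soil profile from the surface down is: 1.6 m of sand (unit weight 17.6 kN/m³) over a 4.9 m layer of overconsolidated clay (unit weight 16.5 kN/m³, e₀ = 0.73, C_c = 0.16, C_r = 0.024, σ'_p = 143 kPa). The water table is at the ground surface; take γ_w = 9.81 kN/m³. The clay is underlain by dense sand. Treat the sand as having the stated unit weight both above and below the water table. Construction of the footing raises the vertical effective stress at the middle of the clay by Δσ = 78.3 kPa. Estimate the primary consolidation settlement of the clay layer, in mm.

Mid-depth of clay below the ground surface: z = 1.6 + 4.9/2 = 4.05 m.
Total vertical stress at mid-clay: σ_v = 17.6×1.6 + 16.5×2.45 = 68.585 kPa.
Pore pressure: u = 9.81×(4.05 − 0) = 39.73 kPa.
Initial effective stress: σ'_0 = σ_v − u = 68.585 − 39.73 = 28.855 kPa.
Final effective stress: σ'_f = 28.855 + 78.3 = 107.16 kPa.
σ'_f = 107.16 ≤ σ'_p = 143 kPa, so the clay remains overconsolidated and only the recompression index applies:
S_c = C_r·H/(1+e₀)·log₁₀(σ'_f/σ'_0) = 0.024×4.9/1.73×log₁₀(107.16/28.855)
    = 0.067978 × 0.56981 = 0.03873 m

S_c ≈ 38.7 mm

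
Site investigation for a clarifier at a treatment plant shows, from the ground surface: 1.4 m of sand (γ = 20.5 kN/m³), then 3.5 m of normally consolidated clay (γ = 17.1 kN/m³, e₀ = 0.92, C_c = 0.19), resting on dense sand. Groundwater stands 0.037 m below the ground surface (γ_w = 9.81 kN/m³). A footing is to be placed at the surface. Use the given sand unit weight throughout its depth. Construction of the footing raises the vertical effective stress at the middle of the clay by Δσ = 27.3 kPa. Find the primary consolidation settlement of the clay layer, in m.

S_c ≈ 0.102 m

Mid-depth of clay below the ground surface: z = 1.4 + 3.5/2 = 3.15 m.
Total vertical stress at mid-clay: σ_v = 20.5×1.4 + 17.1×1.75 = 58.625 kPa.
Pore pressure: u = 9.81×(3.15 − 0.037) = 30.539 kPa.
Initial effective stress: σ'_0 = σ_v − u = 58.625 − 30.539 = 28.086 kPa.
Final effective stress: σ'_f = σ'_0 + Δσ = 28.086 + 27.3 = 55.386 kPa.
Normally consolidated clay, so the full stress increment lies on the virgin compression line:
S_c = C_c·H/(1+e₀)·log₁₀(σ'_f/σ'_0) = 0.19×3.5/(1+0.92)×log₁₀(55.386/28.086)
    = 0.34635 × 0.29491 = 0.1021 m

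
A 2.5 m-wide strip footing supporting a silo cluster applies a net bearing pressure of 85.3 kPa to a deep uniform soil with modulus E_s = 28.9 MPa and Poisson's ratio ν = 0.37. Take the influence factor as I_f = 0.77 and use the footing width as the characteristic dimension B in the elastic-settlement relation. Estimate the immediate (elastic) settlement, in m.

Immediate (elastic) settlement: S_e = q·B·(1−ν²)/E_s · I_f.
E_s = 28.9 MPa = 28900 kPa.
S_e = 85.3 × 2.5 × (1 − 0.37²) / 28900 × 0.77
    = 85.3 × 2.5 × 0.8631 / 28900 × 0.77
    = 0.004904 m

S_e ≈ 0.0049 m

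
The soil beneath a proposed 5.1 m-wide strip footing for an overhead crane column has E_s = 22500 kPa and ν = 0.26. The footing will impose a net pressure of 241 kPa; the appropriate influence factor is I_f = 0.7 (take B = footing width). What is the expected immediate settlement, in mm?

S_e ≈ 35.7 mm

Immediate (elastic) settlement: S_e = q·B·(1−ν²)/E_s · I_f.
S_e = 241 × 5.1 × (1 − 0.26²) / 22500 × 0.7
    = 241 × 5.1 × 0.9324 / 22500 × 0.7
    = 0.03565 m = 35.65 mm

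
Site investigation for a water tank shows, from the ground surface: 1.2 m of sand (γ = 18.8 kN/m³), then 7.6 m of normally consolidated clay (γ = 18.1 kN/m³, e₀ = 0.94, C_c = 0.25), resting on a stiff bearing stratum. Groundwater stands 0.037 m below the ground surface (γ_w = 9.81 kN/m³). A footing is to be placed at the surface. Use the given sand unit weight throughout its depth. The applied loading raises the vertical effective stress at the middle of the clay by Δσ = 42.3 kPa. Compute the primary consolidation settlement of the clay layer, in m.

S_c ≈ 0.293 m

Mid-depth of clay below the ground surface: z = 1.2 + 7.6/2 = 5 m.
Total vertical stress at mid-clay: σ_v = 18.8×1.2 + 18.1×3.8 = 91.34 kPa.
Pore pressure: u = 9.81×(5 − 0.037) = 48.687 kPa.
Initial effective stress: σ'_0 = σ_v − u = 91.34 − 48.687 = 42.653 kPa.
Final effective stress: σ'_f = σ'_0 + Δσ = 42.653 + 42.3 = 84.953 kPa.
Normally consolidated clay, so the full stress increment lies on the virgin compression line:
S_c = C_c·H/(1+e₀)·log₁₀(σ'_f/σ'_0) = 0.25×7.6/(1+0.94)×log₁₀(84.953/42.653)
    = 0.97938 × 0.29923 = 0.2931 m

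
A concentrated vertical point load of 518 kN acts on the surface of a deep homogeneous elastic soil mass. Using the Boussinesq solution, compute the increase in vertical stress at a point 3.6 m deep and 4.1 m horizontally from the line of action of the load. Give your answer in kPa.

Δσ_z ≈ 2.39 kPa

Boussinesq vertical stress below a point load on an elastic half-space:
Δσ_z = 3P/(2πz²) · [1 + (r/z)²]^(−5/2)
r/z = 4.1/3.6 = 1.1389; [1+(r/z)²]^(−5/2) = 0.12504.
Δσ_z = 3×518/(2π×3.6²) × 0.12504 = 19.084 × 0.12504 = 2.386 kPa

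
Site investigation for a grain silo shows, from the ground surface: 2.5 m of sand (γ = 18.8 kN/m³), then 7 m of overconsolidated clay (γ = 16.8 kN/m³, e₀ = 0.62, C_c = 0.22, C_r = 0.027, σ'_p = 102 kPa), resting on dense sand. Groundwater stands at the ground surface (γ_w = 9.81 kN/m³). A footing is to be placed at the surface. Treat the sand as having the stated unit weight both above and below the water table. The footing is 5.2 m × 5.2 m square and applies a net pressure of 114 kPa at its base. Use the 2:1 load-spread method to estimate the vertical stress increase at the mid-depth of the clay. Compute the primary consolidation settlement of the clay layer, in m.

S_c ≈ 0.0213 m

Mid-depth of clay below the ground surface: z = 2.5 + 7/2 = 6 m.
Total vertical stress at mid-clay: σ_v = 18.8×2.5 + 16.8×3.5 = 105.8 kPa.
Pore pressure: u = 9.81×(6 − 0) = 58.86 kPa.
Initial effective stress: σ'_0 = σ_v − u = 105.8 − 58.86 = 46.94 kPa.
Stress increase at mid-clay by the 2:1 spreading method:
Δσ = qBL/((B+z)(L+z)) = 114×5.2×5.2/((5.2+6)(5.2+6)) = 24.574 kPa
Final effective stress: σ'_f = 46.94 + 24.574 = 71.514 kPa.
σ'_f = 71.514 ≤ σ'_p = 102 kPa, so the clay remains overconsolidated and only the recompression index applies:
S_c = C_r·H/(1+e₀)·log₁₀(σ'_f/σ'_0) = 0.027×7/1.62×log₁₀(71.514/46.94)
    = 0.11667 × 0.18285 = 0.02133 m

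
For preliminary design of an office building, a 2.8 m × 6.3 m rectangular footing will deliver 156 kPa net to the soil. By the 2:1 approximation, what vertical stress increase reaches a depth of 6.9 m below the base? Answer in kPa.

Δσ_z ≈ 21.5 kPa

By the 2:1 method the load spreads at 1 horizontal : 2 vertical, so at depth z the loaded area has grown by z in each plan dimension:
Δσ = qBL/((B+z)(L+z)) = 156×2.8×6.3/((2.8+6.9)(6.3+6.9)) = 21.492 kPa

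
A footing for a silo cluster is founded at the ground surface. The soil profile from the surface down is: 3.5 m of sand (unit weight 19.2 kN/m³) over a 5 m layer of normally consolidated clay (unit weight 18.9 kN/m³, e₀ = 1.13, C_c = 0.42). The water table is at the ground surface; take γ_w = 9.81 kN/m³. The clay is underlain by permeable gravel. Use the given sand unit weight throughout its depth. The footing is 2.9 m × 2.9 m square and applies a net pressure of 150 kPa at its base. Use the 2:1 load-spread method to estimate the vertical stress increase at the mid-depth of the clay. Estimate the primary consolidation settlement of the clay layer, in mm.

S_c ≈ 108 mm

Mid-depth of clay below the ground surface: z = 3.5 + 5/2 = 6 m.
Total vertical stress at mid-clay: σ_v = 19.2×3.5 + 18.9×2.5 = 114.45 kPa.
Pore pressure: u = 9.81×(6 − 0) = 58.86 kPa.
Initial effective stress: σ'_0 = σ_v − u = 114.45 − 58.86 = 55.59 kPa.
Stress increase at mid-clay by the 2:1 spreading method:
Δσ = qBL/((B+z)(L+z)) = 150×2.9×2.9/((2.9+6)(2.9+6)) = 15.926 kPa
Final effective stress: σ'_f = σ'_0 + Δσ = 55.59 + 15.926 = 71.516 kPa.
Normally consolidated clay, so the full stress increment lies on the virgin compression line:
S_c = C_c·H/(1+e₀)·log₁₀(σ'_f/σ'_0) = 0.42×5/(1+1.13)×log₁₀(71.516/55.59)
    = 0.98592 × 0.10941 = 0.1079 m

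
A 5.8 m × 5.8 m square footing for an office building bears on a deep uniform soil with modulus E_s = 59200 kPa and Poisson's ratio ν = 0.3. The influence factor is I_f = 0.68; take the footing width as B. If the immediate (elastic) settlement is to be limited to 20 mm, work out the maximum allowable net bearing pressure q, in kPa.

S_e = q·B·(1−ν²)/E_s · I_f  ⇒  q = S_e·E_s / (B·(1−ν²)·I_f).
q = 0.02 × 59200 / (5.8 × 0.91 × 0.68) = 329.9 kPa

q ≈ 330 kPa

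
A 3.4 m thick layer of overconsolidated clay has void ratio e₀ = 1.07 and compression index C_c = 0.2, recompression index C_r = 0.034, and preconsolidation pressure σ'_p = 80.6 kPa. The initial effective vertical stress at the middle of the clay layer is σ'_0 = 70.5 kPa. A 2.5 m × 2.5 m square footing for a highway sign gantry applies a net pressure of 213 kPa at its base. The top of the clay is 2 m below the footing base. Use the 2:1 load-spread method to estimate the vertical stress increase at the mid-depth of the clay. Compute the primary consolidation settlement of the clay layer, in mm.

S_c ≈ 41.2 mm

Mid-depth of clay below the footing base: z = 2 + 3.4/2 = 3.7 m.
Stress increase at mid-clay by the 2:1 spreading method:
Δσ = qBL/((B+z)(L+z)) = 213×2.5×2.5/((2.5+3.7)(2.5+3.7)) = 34.632 kPa
Final effective stress: σ'_f = 70.5 + 34.632 = 105.13 kPa.
σ'_f = 105.13 > σ'_p = 80.6 kPa, so the stress path crosses the preconsolidation pressure — recompression up to σ'_p, then virgin compression beyond:
S_c = H/(1+e₀)·[C_r·log₁₀(σ'_p/σ'_0) + C_c·log₁₀(σ'_f/σ'_p)]
    = 3.4/2.07 × [0.034×log₁₀(80.6/70.5) + 0.2×log₁₀(105.13/80.6)]
    = 1.6425 × [0.001977 + 0.023078] = 0.04115 m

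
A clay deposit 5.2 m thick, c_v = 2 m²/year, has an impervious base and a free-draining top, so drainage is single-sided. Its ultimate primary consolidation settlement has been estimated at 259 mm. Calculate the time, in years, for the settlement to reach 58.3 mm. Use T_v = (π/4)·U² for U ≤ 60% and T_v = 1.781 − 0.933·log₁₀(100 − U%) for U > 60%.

Drainage path length: H_d = H = 5.2 m (single drainage).
U = S(t)/S_ult = 58.3/259 = 0.2251.
U ≤ 60%: T_v = (π/4)·U² = (π/4)×0.2251² = 0.039795.
t = T_v·H_d²/c_v = 0.039795×5.2²/2 = 0.538 years.

t ≈ 0.538 years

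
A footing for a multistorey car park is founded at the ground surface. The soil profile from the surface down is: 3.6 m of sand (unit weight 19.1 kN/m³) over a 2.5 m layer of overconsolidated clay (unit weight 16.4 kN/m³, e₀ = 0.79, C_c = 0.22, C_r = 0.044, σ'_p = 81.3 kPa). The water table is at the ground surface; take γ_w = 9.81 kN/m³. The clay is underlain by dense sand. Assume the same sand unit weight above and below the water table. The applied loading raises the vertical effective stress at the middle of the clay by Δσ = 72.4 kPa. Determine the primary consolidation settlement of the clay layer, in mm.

S_c ≈ 63 mm

Mid-depth of clay below the ground surface: z = 3.6 + 2.5/2 = 4.85 m.
Total vertical stress at mid-clay: σ_v = 19.1×3.6 + 16.4×1.25 = 89.26 kPa.
Pore pressure: u = 9.81×(4.85 − 0) = 47.578 kPa.
Initial effective stress: σ'_0 = σ_v − u = 89.26 − 47.578 = 41.682 kPa.
Final effective stress: σ'_f = 41.682 + 72.4 = 114.08 kPa.
σ'_f = 114.08 > σ'_p = 81.3 kPa, so the stress path crosses the preconsolidation pressure — recompression up to σ'_p, then virgin compression beyond:
S_c = H/(1+e₀)·[C_r·log₁₀(σ'_p/σ'_0) + C_c·log₁₀(σ'_f/σ'_p)]
    = 2.5/1.79 × [0.044×log₁₀(81.3/41.682) + 0.22×log₁₀(114.08/81.3)]
    = 1.3966 × [0.012766 + 0.032366] = 0.06303 m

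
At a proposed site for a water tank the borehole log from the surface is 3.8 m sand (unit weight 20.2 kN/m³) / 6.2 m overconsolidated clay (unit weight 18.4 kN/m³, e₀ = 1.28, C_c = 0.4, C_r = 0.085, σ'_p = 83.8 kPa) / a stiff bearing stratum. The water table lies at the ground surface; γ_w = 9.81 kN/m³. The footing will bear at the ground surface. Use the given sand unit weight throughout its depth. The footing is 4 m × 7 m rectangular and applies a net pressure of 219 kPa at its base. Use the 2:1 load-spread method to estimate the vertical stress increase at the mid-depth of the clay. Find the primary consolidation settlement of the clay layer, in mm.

S_c ≈ 137 mm

Mid-depth of clay below the ground surface: z = 3.8 + 6.2/2 = 6.9 m.
Total vertical stress at mid-clay: σ_v = 20.2×3.8 + 18.4×3.1 = 133.8 kPa.
Pore pressure: u = 9.81×(6.9 − 0) = 67.689 kPa.
Initial effective stress: σ'_0 = σ_v − u = 133.8 − 67.689 = 66.111 kPa.
Stress increase at mid-clay by the 2:1 spreading method:
Δσ = qBL/((B+z)(L+z)) = 219×4×7/((4+6.9)(7+6.9)) = 40.473 kPa
Final effective stress: σ'_f = 66.111 + 40.473 = 106.58 kPa.
σ'_f = 106.58 > σ'_p = 83.8 kPa, so the stress path crosses the preconsolidation pressure — recompression up to σ'_p, then virgin compression beyond:
S_c = H/(1+e₀)·[C_r·log₁₀(σ'_p/σ'_0) + C_c·log₁₀(σ'_f/σ'_p)]
    = 6.2/2.28 × [0.085×log₁₀(83.8/66.111) + 0.4×log₁₀(106.58/83.8)]
    = 2.7193 × [0.0087525 + 0.041773] = 0.1374 m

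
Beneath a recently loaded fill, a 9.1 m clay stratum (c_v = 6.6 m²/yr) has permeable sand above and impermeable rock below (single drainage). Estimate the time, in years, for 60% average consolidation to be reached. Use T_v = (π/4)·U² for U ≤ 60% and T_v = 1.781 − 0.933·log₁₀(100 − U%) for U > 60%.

Drainage path length: H_d = H = 9.1 m (single drainage).
U ≤ 60%: T_v = (π/4)·U² = (π/4)×0.6² = 0.28274.
t = T_v·H_d²/c_v = 0.28274×9.1²/6.6 = 3.548 years.

t ≈ 3.55 years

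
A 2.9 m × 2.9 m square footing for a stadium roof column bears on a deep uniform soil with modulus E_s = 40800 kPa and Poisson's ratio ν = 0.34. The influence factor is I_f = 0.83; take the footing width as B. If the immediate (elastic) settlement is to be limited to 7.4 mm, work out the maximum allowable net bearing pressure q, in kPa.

S_e = q·B·(1−ν²)/E_s · I_f  ⇒  q = S_e·E_s / (B·(1−ν²)·I_f).
q = 0.0074 × 40800 / (2.9 × 0.8844 × 0.83) = 141.8 kPa

q ≈ 142 kPa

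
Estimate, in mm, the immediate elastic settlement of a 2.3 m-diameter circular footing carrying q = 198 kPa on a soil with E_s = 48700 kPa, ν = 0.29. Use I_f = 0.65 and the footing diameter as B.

Immediate (elastic) settlement: S_e = q·B·(1−ν²)/E_s · I_f.
S_e = 198 × 2.3 × (1 − 0.29²) / 48700 × 0.65
    = 198 × 2.3 × 0.9159 / 48700 × 0.65
    = 0.005567 m = 5.567 mm

S_e ≈ 5.57 mm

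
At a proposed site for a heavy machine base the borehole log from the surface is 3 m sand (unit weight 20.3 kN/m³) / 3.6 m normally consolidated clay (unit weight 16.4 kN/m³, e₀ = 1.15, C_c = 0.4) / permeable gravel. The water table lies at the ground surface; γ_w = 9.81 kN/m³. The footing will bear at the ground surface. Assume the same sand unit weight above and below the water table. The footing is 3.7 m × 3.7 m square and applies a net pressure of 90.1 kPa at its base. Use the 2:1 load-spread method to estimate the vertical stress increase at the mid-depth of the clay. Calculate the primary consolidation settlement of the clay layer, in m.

Mid-depth of clay below the ground surface: z = 3 + 3.6/2 = 4.8 m.
Total vertical stress at mid-clay: σ_v = 20.3×3 + 16.4×1.8 = 90.42 kPa.
Pore pressure: u = 9.81×(4.8 − 0) = 47.088 kPa.
Initial effective stress: σ'_0 = σ_v − u = 90.42 − 47.088 = 43.332 kPa.
Stress increase at mid-clay by the 2:1 spreading method:
Δσ = qBL/((B+z)(L+z)) = 90.1×3.7×3.7/((3.7+4.8)(3.7+4.8)) = 17.072 kPa
Final effective stress: σ'_f = σ'_0 + Δσ = 43.332 + 17.072 = 60.404 kPa.
Normally consolidated clay, so the full stress increment lies on the virgin compression line:
S_c = C_c·H/(1+e₀)·log₁₀(σ'_f/σ'_0) = 0.4×3.6/(1+1.15)×log₁₀(60.404/43.332)
    = 0.66977 × 0.14426 = 0.09662 m

S_c ≈ 0.0966 m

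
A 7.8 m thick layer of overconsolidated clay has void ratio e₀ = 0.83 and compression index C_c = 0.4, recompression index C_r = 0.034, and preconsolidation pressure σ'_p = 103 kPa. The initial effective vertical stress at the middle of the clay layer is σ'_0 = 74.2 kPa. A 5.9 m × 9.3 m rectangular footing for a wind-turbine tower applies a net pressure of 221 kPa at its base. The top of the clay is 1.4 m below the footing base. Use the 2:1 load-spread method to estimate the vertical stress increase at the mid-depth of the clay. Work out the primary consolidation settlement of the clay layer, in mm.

S_c ≈ 291 mm

Mid-depth of clay below the footing base: z = 1.4 + 7.8/2 = 5.3 m.
Stress increase at mid-clay by the 2:1 spreading method:
Δσ = qBL/((B+z)(L+z)) = 221×5.9×9.3/((5.9+5.3)(9.3+5.3)) = 74.158 kPa
Final effective stress: σ'_f = 74.2 + 74.158 = 148.36 kPa.
σ'_f = 148.36 > σ'_p = 103 kPa, so the stress path crosses the preconsolidation pressure — recompression up to σ'_p, then virgin compression beyond:
S_c = H/(1+e₀)·[C_r·log₁₀(σ'_p/σ'_0) + C_c·log₁₀(σ'_f/σ'_p)]
    = 7.8/1.83 × [0.034×log₁₀(103/74.2) + 0.4×log₁₀(148.36/103)]
    = 4.2623 × [0.0048427 + 0.063392] = 0.2908 m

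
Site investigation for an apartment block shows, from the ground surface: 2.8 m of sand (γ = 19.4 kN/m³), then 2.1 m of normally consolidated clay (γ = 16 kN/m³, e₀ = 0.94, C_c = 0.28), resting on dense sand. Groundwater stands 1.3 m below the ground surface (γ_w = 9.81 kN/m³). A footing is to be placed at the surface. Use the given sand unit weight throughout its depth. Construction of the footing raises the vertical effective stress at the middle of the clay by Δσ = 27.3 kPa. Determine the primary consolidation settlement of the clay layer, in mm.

S_c ≈ 61.2 mm

Mid-depth of clay below the ground surface: z = 2.8 + 2.1/2 = 3.85 m.
Total vertical stress at mid-clay: σ_v = 19.4×2.8 + 16×1.05 = 71.12 kPa.
Pore pressure: u = 9.81×(3.85 − 1.3) = 25.015 kPa.
Initial effective stress: σ'_0 = σ_v − u = 71.12 − 25.015 = 46.105 kPa.
Final effective stress: σ'_f = σ'_0 + Δσ = 46.105 + 27.3 = 73.405 kPa.
Normally consolidated clay, so the full stress increment lies on the virgin compression line:
S_c = C_c·H/(1+e₀)·log₁₀(σ'_f/σ'_0) = 0.28×2.1/(1+0.94)×log₁₀(73.405/46.105)
    = 0.30309 × 0.20198 = 0.06122 m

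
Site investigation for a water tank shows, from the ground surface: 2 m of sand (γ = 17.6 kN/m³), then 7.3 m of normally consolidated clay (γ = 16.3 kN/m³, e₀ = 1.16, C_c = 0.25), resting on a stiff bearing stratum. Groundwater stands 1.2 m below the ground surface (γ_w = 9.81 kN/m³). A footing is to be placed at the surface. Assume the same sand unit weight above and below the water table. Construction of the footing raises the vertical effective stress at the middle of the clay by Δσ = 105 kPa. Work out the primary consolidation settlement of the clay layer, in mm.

Mid-depth of clay below the ground surface: z = 2 + 7.3/2 = 5.65 m.
Total vertical stress at mid-clay: σ_v = 17.6×2 + 16.3×3.65 = 94.695 kPa.
Pore pressure: u = 9.81×(5.65 − 1.2) = 43.655 kPa.
Initial effective stress: σ'_0 = σ_v − u = 94.695 − 43.655 = 51.04 kPa.
Final effective stress: σ'_f = σ'_0 + Δσ = 51.04 + 105 = 156.04 kPa.
Normally consolidated clay, so the full stress increment lies on the virgin compression line:
S_c = C_c·H/(1+e₀)·log₁₀(σ'_f/σ'_0) = 0.25×7.3/(1+1.16)×log₁₀(156.04/51.04)
    = 0.84491 × 0.48533 = 0.4101 m

S_c ≈ 410 mm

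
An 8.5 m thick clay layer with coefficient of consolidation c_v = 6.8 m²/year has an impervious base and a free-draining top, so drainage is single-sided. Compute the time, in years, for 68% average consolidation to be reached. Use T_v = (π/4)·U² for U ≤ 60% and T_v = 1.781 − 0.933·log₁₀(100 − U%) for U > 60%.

t ≈ 4 years

Drainage path length: H_d = H = 8.5 m (single drainage).
U > 60%: T_v = 1.781 − 0.933·log₁₀(100 − 68) = 0.3767.
t = T_v·H_d²/c_v = 0.3767×8.5²/6.8 = 4.002 years.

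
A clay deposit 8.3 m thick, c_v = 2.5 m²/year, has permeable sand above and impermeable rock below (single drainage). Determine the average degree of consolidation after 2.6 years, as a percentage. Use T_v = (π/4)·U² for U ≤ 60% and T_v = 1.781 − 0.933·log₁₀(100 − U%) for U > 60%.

Drainage path length: H_d = H = 8.3 m (single drainage).
T_v = c_v·t/H_d² = 2.5×2.6/8.3² = 0.094353.
T_v = 0.094353 corresponds to the U ≤ 60% branch:
U = √(4T_v/π) = 0.3466

U ≈ 34.7 %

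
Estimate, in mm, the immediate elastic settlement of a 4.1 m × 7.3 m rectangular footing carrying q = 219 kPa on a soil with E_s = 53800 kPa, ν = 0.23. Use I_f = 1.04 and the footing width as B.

Immediate (elastic) settlement: S_e = q·B·(1−ν²)/E_s · I_f.
S_e = 219 × 4.1 × (1 − 0.23²) / 53800 × 1.04
    = 219 × 4.1 × 0.9471 / 53800 × 1.04
    = 0.01644 m = 16.44 mm

S_e ≈ 16.4 mm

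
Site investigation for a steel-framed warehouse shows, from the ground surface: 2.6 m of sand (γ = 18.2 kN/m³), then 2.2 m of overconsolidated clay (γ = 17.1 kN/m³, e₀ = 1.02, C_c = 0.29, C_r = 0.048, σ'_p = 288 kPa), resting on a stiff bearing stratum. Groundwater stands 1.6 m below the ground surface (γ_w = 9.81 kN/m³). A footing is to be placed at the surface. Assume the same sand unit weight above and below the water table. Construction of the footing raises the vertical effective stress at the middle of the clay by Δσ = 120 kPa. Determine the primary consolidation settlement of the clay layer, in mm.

Mid-depth of clay below the ground surface: z = 2.6 + 2.2/2 = 3.7 m.
Total vertical stress at mid-clay: σ_v = 18.2×2.6 + 17.1×1.1 = 66.13 kPa.
Pore pressure: u = 9.81×(3.7 − 1.6) = 20.601 kPa.
Initial effective stress: σ'_0 = σ_v − u = 66.13 − 20.601 = 45.529 kPa.
Final effective stress: σ'_f = 45.529 + 120 = 165.53 kPa.
σ'_f = 165.53 ≤ σ'_p = 288 kPa, so the clay remains overconsolidated and only the recompression index applies:
S_c = C_r·H/(1+e₀)·log₁₀(σ'_f/σ'_0) = 0.048×2.2/2.02×log₁₀(165.53/45.529)
    = 0.052277 × 0.56059 = 0.02931 m

S_c ≈ 29.3 mm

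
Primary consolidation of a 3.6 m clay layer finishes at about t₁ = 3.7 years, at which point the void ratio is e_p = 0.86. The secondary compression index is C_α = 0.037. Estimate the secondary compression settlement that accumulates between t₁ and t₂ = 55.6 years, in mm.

Secondary compression: S_s = C_α·H/(1+e_p)·log₁₀(t₂/t₁)
S_s = 0.037×3.6/(1+0.86)×log₁₀(55.6/3.7)
    = 0.07161 × 1.177 = 0.08428 m

S_s ≈ 84.3 mm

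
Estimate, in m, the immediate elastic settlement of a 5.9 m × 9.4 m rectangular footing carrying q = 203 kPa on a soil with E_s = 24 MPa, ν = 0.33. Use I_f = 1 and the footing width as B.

Immediate (elastic) settlement: S_e = q·B·(1−ν²)/E_s · I_f.
E_s = 24 MPa = 24000 kPa.
S_e = 203 × 5.9 × (1 − 0.33²) / 24000 × 1
    = 203 × 5.9 × 0.8911 / 24000 × 1
    = 0.04447 m

S_e ≈ 0.0445 m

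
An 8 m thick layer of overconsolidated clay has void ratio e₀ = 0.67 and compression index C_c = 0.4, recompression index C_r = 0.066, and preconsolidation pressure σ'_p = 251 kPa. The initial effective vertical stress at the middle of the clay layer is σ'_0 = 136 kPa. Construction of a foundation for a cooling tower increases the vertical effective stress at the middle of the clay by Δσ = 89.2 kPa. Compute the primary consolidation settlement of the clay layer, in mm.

Final effective stress: σ'_f = 136 + 89.2 = 225.2 kPa.
σ'_f = 225.2 ≤ σ'_p = 251 kPa, so the clay remains overconsolidated and only the recompression index applies:
S_c = C_r·H/(1+e₀)·log₁₀(σ'_f/σ'_0) = 0.066×8/1.67×log₁₀(225.2/136)
    = 0.31617 × 0.21903 = 0.06925 m

S_c ≈ 69.2 mm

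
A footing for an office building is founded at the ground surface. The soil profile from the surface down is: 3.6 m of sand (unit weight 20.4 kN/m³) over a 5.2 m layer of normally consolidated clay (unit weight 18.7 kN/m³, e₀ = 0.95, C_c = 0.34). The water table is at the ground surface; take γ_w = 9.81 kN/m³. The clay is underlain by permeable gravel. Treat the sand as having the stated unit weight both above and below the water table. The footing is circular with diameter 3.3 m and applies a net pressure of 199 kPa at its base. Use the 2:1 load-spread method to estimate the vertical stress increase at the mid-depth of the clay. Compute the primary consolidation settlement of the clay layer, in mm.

S_c ≈ 130 mm

Mid-depth of clay below the ground surface: z = 3.6 + 5.2/2 = 6.2 m.
Total vertical stress at mid-clay: σ_v = 20.4×3.6 + 18.7×2.6 = 122.06 kPa.
Pore pressure: u = 9.81×(6.2 − 0) = 60.822 kPa.
Initial effective stress: σ'_0 = σ_v − u = 122.06 − 60.822 = 61.238 kPa.
Stress increase at mid-clay by the 2:1 spreading method:
Δσ ≈ qD²/(D+z)² = 199×3.3²/(3.3+6.2)² = 24.012 kPa
Final effective stress: σ'_f = σ'_0 + Δσ = 61.238 + 24.012 = 85.25 kPa.
Normally consolidated clay, so the full stress increment lies on the virgin compression line:
S_c = C_c·H/(1+e₀)·log₁₀(σ'_f/σ'_0) = 0.34×5.2/(1+0.95)×log₁₀(85.25/61.238)
    = 0.90667 × 0.14367 = 0.1303 m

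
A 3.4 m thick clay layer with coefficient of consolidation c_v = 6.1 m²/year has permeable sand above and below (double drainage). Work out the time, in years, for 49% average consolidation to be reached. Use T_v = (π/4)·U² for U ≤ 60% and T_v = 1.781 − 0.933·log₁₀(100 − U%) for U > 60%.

t ≈ 0.0893 years

Drainage path length: H_d = H/2 = 1.7 m (double drainage).
U ≤ 60%: T_v = (π/4)·U² = (π/4)×0.49² = 0.18857.
t = T_v·H_d²/c_v = 0.18857×1.7²/6.1 = 0.08934 years.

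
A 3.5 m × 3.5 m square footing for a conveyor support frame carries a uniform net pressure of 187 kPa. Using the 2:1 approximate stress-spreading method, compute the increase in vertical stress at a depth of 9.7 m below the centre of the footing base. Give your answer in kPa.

By the 2:1 method the load spreads at 1 horizontal : 2 vertical, so at depth z the loaded area has grown by z in each plan dimension:
Δσ = qBL/((B+z)(L+z)) = 187×3.5×3.5/((3.5+9.7)(3.5+9.7)) = 13.147 kPa

Δσ_z ≈ 13.1 kPa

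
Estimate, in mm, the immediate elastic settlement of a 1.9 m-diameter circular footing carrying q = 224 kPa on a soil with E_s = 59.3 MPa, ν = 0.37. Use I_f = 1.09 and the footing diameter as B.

S_e ≈ 6.75 mm

Immediate (elastic) settlement: S_e = q·B·(1−ν²)/E_s · I_f.
E_s = 59.3 MPa = 59300 kPa.
S_e = 224 × 1.9 × (1 − 0.37²) / 59300 × 1.09
    = 224 × 1.9 × 0.8631 / 59300 × 1.09
    = 0.006752 m = 6.752 mm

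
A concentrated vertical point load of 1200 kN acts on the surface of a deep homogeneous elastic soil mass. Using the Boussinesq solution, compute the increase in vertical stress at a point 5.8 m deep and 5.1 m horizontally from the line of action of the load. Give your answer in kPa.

Boussinesq vertical stress below a point load on an elastic half-space:
Δσ_z = 3P/(2πz²) · [1 + (r/z)²]^(−5/2)
r/z = 5.1/5.8 = 0.87931; [1+(r/z)²]^(−5/2) = 0.23884.
Δσ_z = 3×1200/(2π×5.8²) × 0.23884 = 17.032 × 0.23884 = 4.068 kPa

Δσ_z ≈ 4.07 kPa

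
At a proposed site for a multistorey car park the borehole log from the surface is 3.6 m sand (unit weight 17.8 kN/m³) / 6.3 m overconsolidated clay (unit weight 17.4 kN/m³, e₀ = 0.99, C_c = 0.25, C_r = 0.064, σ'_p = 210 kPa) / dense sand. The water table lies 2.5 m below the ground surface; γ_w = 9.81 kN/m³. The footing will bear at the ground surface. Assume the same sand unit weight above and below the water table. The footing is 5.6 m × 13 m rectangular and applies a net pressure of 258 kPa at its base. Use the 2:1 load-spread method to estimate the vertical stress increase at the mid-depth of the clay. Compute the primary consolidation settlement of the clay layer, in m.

S_c ≈ 0.0609 m

Mid-depth of clay below the ground surface: z = 3.6 + 6.3/2 = 6.75 m.
Total vertical stress at mid-clay: σ_v = 17.8×3.6 + 17.4×3.15 = 118.89 kPa.
Pore pressure: u = 9.81×(6.75 − 2.5) = 41.693 kPa.
Initial effective stress: σ'_0 = σ_v − u = 118.89 − 41.693 = 77.197 kPa.
Stress increase at mid-clay by the 2:1 spreading method:
Δσ = qBL/((B+z)(L+z)) = 258×5.6×13/((5.6+6.75)(13+6.75)) = 77.005 kPa
Final effective stress: σ'_f = 77.197 + 77.005 = 154.2 kPa.
σ'_f = 154.2 ≤ σ'_p = 210 kPa, so the clay remains overconsolidated and only the recompression index applies:
S_c = C_r·H/(1+e₀)·log₁₀(σ'_f/σ'_0) = 0.064×6.3/1.99×log₁₀(154.2/77.197)
    = 0.20261 × 0.30048 = 0.06088 m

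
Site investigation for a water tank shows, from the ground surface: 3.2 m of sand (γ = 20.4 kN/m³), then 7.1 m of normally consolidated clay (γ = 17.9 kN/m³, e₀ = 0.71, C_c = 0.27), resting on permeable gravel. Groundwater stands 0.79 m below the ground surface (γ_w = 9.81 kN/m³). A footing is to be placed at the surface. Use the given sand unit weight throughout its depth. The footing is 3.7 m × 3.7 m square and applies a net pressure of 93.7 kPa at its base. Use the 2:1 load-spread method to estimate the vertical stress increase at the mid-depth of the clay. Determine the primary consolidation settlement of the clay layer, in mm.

S_c ≈ 75.2 mm

Mid-depth of clay below the ground surface: z = 3.2 + 7.1/2 = 6.75 m.
Total vertical stress at mid-clay: σ_v = 20.4×3.2 + 17.9×3.55 = 128.82 kPa.
Pore pressure: u = 9.81×(6.75 − 0.79) = 58.468 kPa.
Initial effective stress: σ'_0 = σ_v − u = 128.82 − 58.468 = 70.352 kPa.
Stress increase at mid-clay by the 2:1 spreading method:
Δσ = qBL/((B+z)(L+z)) = 93.7×3.7×3.7/((3.7+6.75)(3.7+6.75)) = 11.747 kPa
Final effective stress: σ'_f = σ'_0 + Δσ = 70.352 + 11.747 = 82.099 kPa.
Normally consolidated clay, so the full stress increment lies on the virgin compression line:
S_c = C_c·H/(1+e₀)·log₁₀(σ'_f/σ'_0) = 0.27×7.1/(1+0.71)×log₁₀(82.099/70.352)
    = 1.1211 × 0.067061 = 0.07518 m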